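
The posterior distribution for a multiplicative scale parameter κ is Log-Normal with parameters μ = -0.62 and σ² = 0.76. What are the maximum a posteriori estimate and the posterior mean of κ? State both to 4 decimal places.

maximum a posteriori estimate = 0.2516, posterior mean = 0.7866

Mode = exp(μ − σ²) = exp(-1.38) = 0.2516.
Mean = exp(μ + σ²/2) = exp(-0.240) = 0.7866.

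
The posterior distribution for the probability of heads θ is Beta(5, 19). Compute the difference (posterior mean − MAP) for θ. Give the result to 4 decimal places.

0.0265

Mode = (5−1)/(5+19−2) = 4/22 = 0.1818.
Mean = 5/(5+19) = 5/24 = 0.2083.
Difference = 0.2083 − 0.1818 = 0.0265.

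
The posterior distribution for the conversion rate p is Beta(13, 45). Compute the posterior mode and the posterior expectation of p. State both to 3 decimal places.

Mode = (13−1)/(13+45−2) = 12/56 = 0.214.
Mean = 13/(13+45) = 13/58 = 0.224.
Mean > mode: the posterior has a right tail.

MAP = 0.214, posterior mean = 0.224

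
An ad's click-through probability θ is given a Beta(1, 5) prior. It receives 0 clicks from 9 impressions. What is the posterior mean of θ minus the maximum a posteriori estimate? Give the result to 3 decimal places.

Posterior: Beta(1+0, 5+9) = Beta(1, 14).
Since α = 1 ≤ 1 and β > 1, the Beta density is monotone decreasing on [0,1]; the mode is at 0.
Mean = 1/(1+14) = 0.067.
Difference = 0.067 − 0.000 = 0.067.

0.067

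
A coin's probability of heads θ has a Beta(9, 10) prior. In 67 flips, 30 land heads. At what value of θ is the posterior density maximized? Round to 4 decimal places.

0.4524

Posterior: Beta(9+30, 10+37) = Beta(39, 47).
Mode = (39−1)/(39+47−2) = 38/84 = 0.4524.
Mean = 39/(39+47) = 39/86 = 0.4535.
This is the posterior mode — the MAP estimate.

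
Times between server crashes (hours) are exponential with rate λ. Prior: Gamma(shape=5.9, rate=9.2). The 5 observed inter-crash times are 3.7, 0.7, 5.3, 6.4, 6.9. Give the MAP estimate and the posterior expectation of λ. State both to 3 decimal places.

λ_MAP = 0.307, E[λ|data] = 0.339

Σ times = 23.0. Posterior: Gamma(shape = 5.9+5 = 10.9, rate = 9.2+23.0 = 32.2).
Mode = (α−1)/β = 9.9/32.2 = 0.307.
Mean = α/β = 10.9/32.2 = 0.339.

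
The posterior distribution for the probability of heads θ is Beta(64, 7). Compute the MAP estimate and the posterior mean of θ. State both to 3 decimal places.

MAP: 0.913. Posterior mean: 0.901.

Mode = (64−1)/(64+7−2) = 63/69 = 0.913.
Mean = 64/(64+7) = 64/71 = 0.901.
Mode > mean: the posterior has a left tail.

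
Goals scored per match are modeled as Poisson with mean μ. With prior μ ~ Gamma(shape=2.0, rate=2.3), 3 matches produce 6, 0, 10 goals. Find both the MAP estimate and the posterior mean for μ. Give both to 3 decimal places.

MAP: 3.208. Posterior mean: 3.396.

Σ counts = 16. Posterior: Gamma(shape = 2.0+16 = 18.0, rate = 2.3+3 = 5.3).
Mode = (α−1)/β = 17.0/5.3 = 3.208.
Mean = α/β = 18.0/5.3 = 3.396.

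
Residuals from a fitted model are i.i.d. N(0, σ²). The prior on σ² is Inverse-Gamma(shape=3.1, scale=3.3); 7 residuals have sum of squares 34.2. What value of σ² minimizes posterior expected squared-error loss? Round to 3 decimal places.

3.643

Posterior: Inverse-Gamma(shape = 3.1+7/2 = 6.6, scale = 3.3+34.2/2 = 20.4).
Mode = β/(α+1) = 20.4/7.6 = 2.684.
Mean = β/(α−1) = 20.4/5.6 = 3.643.
Squared-error loss ⇒ the optimal estimator is the posterior mean.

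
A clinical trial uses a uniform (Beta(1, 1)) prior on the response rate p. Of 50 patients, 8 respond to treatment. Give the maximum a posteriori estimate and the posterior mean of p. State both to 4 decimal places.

MAP = 0.1600; posterior mean = 0.1731

Posterior: Beta(1+8, 1+42) = Beta(9, 43).
Mode = (9−1)/(9+43−2) = 8/50 = 0.1600.
Mean = 9/(9+43) = 9/52 = 0.1731.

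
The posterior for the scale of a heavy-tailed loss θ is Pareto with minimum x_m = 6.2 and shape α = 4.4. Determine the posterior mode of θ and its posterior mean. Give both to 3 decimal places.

The Pareto density is strictly decreasing on [x_m, ∞), so the mode is x_m = 6.200.
Mean = α·x_m/(α−1) = 4.4·6.2/3.4 = 8.024.

θ_MAP = 6.200, E[θ|data] = 8.024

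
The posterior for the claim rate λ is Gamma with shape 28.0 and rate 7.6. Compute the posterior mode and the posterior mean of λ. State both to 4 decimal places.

Mode = (α−1)/β = 27.0/7.6 = 3.5526.
Mean = α/β = 28.0/7.6 = 3.6842.
Mean > mode: the posterior has a right tail.

MAP = 3.5526; posterior mean = 3.6842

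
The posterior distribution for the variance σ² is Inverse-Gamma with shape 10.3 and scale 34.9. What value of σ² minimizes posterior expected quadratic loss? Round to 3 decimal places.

3.753

Mode = β/(α+1) = 34.9/11.3 = 3.088.
Mean = β/(α−1) = 34.9/9.3 = 3.753.
Quadratic loss ⇒ the optimal estimator is the posterior mean.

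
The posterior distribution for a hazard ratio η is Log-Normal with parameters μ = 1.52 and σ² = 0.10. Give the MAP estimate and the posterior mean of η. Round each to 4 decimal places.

MAP estimate = 4.1371, posterior mean = 4.8066

Mode = exp(μ − σ²) = exp(1.42) = 4.1371.
Mean = exp(μ + σ²/2) = exp(1.570) = 4.8066.
The mean is pulled above the mode by the posterior's right skew.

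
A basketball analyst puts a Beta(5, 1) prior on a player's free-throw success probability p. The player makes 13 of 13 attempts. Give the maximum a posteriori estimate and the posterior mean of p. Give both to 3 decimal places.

p_MAP = 1.000, E[p|data] = 0.947

Posterior: Beta(5+13, 1+0) = Beta(18, 1).
Since β = 1 ≤ 1 and α > 1, the Beta density is monotone increasing on [0,1]; the mode is at 1.
Mean = 18/(18+1) = 0.947.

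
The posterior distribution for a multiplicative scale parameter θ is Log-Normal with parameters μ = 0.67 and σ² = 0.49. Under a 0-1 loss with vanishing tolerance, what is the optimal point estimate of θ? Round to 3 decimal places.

Mode = exp(μ − σ²) = exp(0.18) = 1.197.
Mean = exp(μ + σ²/2) = exp(0.915) = 2.497.
This is the posterior mode — the MAP estimate.

1.197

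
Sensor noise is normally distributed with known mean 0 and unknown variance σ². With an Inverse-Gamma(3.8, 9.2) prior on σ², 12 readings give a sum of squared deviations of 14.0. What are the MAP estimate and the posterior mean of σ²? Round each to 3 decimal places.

MAP = 1.500; posterior mean = 1.841

Posterior: Inverse-Gamma(shape = 3.8+12/2 = 9.8, scale = 9.2+14.0/2 = 16.2).
Mode = β/(α+1) = 16.2/10.8 = 1.500.
Mean = β/(α−1) = 16.2/8.8 = 1.841.
The mean is pulled above the mode by the posterior's right skew.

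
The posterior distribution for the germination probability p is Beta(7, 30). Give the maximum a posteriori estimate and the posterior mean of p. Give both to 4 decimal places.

MAP = 0.1714, posterior mean = 0.1892

Mode = (7−1)/(7+30−2) = 6/35 = 0.1714.
Mean = 7/(7+30) = 7/37 = 0.1892.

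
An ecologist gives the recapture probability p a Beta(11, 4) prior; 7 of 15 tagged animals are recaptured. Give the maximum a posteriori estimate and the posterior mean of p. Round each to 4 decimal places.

Posterior: Beta(11+7, 4+8) = Beta(18, 12).
Mode = (18−1)/(18+12−2) = 17/28 = 0.6071.
Mean = 18/(18+12) = 18/30 = 0.6000.

MAP = 0.6071; posterior mean = 0.6000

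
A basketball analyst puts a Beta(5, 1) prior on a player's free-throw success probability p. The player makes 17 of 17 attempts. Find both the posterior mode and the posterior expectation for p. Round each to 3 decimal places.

posterior mode = 1.000, posterior expectation = 0.957

Posterior: Beta(5+17, 1+0) = Beta(22, 1).
Since β = 1 ≤ 1 and α > 1, the Beta density is monotone increasing on [0,1]; the mode is at 1.
Mean = 22/(22+1) = 0.957.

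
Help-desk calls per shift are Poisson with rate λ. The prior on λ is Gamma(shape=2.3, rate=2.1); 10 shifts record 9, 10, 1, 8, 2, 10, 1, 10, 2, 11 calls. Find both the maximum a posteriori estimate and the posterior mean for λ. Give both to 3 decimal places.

Σ counts = 64. Posterior: Gamma(shape = 2.3+64 = 66.3, rate = 2.1+10 = 12.1).
Mode = (α−1)/β = 65.3/12.1 = 5.397.
Mean = α/β = 66.3/12.1 = 5.479.
Mean > mode: the posterior has a right tail.

MAP = 5.397; posterior mean = 5.479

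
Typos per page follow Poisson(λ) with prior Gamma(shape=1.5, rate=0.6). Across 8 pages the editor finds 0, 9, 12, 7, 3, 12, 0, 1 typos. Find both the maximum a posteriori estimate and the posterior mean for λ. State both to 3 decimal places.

Σ counts = 44. Posterior: Gamma(shape = 1.5+44 = 45.5, rate = 0.6+8 = 8.6).
Mode = (α−1)/β = 44.5/8.6 = 5.174.
Mean = α/β = 45.5/8.6 = 5.291.

maximum a posteriori estimate = 5.174, posterior mean = 5.291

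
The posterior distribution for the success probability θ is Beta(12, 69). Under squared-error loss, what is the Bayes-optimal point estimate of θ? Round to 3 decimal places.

Mode = (12−1)/(12+69−2) = 11/79 = 0.139.
Mean = 12/(12+69) = 12/81 = 0.148.
Squared-error loss ⇒ the optimal estimator is the posterior mean.

0.148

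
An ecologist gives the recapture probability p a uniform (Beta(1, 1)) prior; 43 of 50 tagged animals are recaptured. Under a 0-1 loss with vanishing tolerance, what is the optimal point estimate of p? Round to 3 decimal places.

Posterior: Beta(1+43, 1+7) = Beta(44, 8).
Mode = (44−1)/(44+8−2) = 43/50 = 0.860.
With a flat prior the MAP equals the MLE, 43/50.
Mean = 44/(44+8) = 44/52 = 0.846.
This is the posterior mode — the MAP estimate.

0.860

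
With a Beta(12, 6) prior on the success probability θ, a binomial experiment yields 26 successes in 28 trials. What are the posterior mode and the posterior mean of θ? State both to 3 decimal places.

Posterior: Beta(12+26, 6+2) = Beta(38, 8).
Mode = (38−1)/(38+8−2) = 37/44 = 0.841.
Mean = 38/(38+8) = 38/46 = 0.826.

θ_MAP = 0.841, E[θ|data] = 0.826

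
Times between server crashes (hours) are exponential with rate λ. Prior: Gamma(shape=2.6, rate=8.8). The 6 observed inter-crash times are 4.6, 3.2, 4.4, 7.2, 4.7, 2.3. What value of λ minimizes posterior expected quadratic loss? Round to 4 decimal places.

0.2443

Σ times = 26.4. Posterior: Gamma(shape = 2.6+6 = 8.6, rate = 8.8+26.4 = 35.2).
Mode = (α−1)/β = 7.6/35.2 = 0.2159.
Mean = α/β = 8.6/35.2 = 0.2443.
Quadratic loss ⇒ the optimal estimator is the posterior mean.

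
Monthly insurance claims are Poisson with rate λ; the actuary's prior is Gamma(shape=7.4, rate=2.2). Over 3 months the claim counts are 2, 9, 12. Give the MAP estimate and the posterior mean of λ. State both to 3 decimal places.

Σ counts = 23. Posterior: Gamma(shape = 7.4+23 = 30.4, rate = 2.2+3 = 5.2).
Mode = (α−1)/β = 29.4/5.2 = 5.654.
Mean = α/β = 30.4/5.2 = 5.846.

λ_MAP = 5.654, E[λ|data] = 5.846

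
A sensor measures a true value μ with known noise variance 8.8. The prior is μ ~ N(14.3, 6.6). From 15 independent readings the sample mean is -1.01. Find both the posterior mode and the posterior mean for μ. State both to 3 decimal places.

MAP: 0.240. Posterior mean: 0.240.

Posterior for μ is Normal. Precision-weighted mean: (1/6.6·14.3 + 15/8.8·-1.01) / (1/6.6 + 15/8.8) = 0.240.
A Normal posterior is symmetric, so mode = mean.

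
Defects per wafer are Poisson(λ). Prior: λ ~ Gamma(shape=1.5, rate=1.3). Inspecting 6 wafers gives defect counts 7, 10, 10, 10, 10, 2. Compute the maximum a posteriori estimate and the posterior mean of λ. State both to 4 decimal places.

MAP = 6.7808; posterior mean = 6.9178

Σ counts = 49. Posterior: Gamma(shape = 1.5+49 = 50.5, rate = 1.3+6 = 7.3).
Mode = (α−1)/β = 49.5/7.3 = 6.7808.
Mean = α/β = 50.5/7.3 = 6.9178.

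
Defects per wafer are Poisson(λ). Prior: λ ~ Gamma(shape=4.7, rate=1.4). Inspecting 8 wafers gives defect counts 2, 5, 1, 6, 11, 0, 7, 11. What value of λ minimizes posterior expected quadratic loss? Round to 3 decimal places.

5.074

Σ counts = 43. Posterior: Gamma(shape = 4.7+43 = 47.7, rate = 1.4+8 = 9.4).
Mode = (α−1)/β = 46.7/9.4 = 4.968.
Mean = α/β = 47.7/9.4 = 5.074.
Quadratic loss ⇒ the optimal estimator is the posterior mean.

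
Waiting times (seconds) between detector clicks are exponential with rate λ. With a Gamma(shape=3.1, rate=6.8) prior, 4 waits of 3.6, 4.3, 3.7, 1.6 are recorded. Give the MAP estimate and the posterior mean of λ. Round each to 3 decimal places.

MAP: 0.305. Posterior mean: 0.355.

Σ times = 13.2. Posterior: Gamma(shape = 3.1+4 = 7.1, rate = 6.8+13.2 = 20.0).
Mode = (α−1)/β = 6.1/20.0 = 0.305.
Mean = α/β = 7.1/20.0 = 0.355.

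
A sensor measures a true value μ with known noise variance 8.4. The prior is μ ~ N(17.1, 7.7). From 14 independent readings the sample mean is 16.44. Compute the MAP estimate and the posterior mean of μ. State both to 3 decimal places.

Posterior for μ is Normal. Precision-weighted mean: (1/7.7·17.1 + 14/8.4·16.44) / (1/7.7 + 14/8.4) = 16.488.
A Normal posterior is symmetric, so mode = mean.

MAP = 16.488, posterior mean = 16.488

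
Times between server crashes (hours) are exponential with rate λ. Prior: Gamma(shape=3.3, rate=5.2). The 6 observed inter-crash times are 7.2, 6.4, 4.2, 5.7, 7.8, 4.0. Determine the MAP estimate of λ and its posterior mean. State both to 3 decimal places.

MAP = 0.205, posterior mean = 0.230

Σ times = 35.3. Posterior: Gamma(shape = 3.3+6 = 9.3, rate = 5.2+35.3 = 40.5).
Mode = (α−1)/β = 8.3/40.5 = 0.205.
Mean = α/β = 9.3/40.5 = 0.230.
Mean > mode: the posterior has a right tail.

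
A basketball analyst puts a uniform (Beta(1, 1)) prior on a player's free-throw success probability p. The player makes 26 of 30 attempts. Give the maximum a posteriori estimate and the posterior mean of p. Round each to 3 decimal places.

MAP = 0.867, posterior mean = 0.844

Posterior: Beta(1+26, 1+4) = Beta(27, 5).
Mode = (27−1)/(27+5−2) = 26/30 = 0.867.
With a flat prior the MAP equals the MLE, 26/30.
Mean = 27/(27+5) = 27/32 = 0.844.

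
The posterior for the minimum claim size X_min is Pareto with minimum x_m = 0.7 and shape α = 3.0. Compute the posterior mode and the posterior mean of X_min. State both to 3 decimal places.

The Pareto density is strictly decreasing on [x_m, ∞), so the mode is x_m = 0.700.
Mean = α·x_m/(α−1) = 3.0·0.7/2.0 = 1.050.

MAP = 0.700, posterior mean = 1.050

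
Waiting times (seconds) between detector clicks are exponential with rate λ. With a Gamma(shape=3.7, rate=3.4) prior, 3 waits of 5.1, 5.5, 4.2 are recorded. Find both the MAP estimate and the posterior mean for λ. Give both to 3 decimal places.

λ_MAP = 0.313, E[λ|data] = 0.368

Σ times = 14.8. Posterior: Gamma(shape = 3.7+3 = 6.7, rate = 3.4+14.8 = 18.2).
Mode = (α−1)/β = 5.7/18.2 = 0.313.
Mean = α/β = 6.7/18.2 = 0.368.
Mean > mode: the posterior has a right tail.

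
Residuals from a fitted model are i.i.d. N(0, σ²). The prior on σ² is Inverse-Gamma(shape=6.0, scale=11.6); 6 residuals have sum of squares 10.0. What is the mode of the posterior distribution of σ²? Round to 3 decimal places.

Posterior: Inverse-Gamma(shape = 6.0+6/2 = 9.0, scale = 11.6+10.0/2 = 16.6).
Mode = β/(α+1) = 16.6/10.0 = 1.660.
Mean = β/(α−1) = 16.6/8.0 = 2.075.
This is the posterior mode — the MAP estimate.

1.660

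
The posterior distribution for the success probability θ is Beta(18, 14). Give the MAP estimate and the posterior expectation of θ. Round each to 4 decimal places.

MAP = 0.5667, posterior mean = 0.5625

Mode = (18−1)/(18+14−2) = 17/30 = 0.5667.
Mean = 18/(18+14) = 18/32 = 0.5625.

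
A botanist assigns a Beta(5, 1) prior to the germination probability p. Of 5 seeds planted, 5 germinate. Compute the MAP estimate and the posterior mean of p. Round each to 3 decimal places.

MAP estimate = 1.000, posterior mean = 0.909

Posterior: Beta(5+5, 1+0) = Beta(10, 1).
Since β = 1 ≤ 1 and α > 1, the Beta density is monotone increasing on [0,1]; the mode is at 1.
Mean = 10/(10+1) = 0.909.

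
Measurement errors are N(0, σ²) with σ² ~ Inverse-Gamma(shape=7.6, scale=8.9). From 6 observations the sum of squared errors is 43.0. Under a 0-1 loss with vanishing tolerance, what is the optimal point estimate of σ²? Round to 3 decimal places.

Posterior: Inverse-Gamma(shape = 7.6+6/2 = 10.6, scale = 8.9+43.0/2 = 30.4).
Mode = β/(α+1) = 30.4/11.6 = 2.621.
Mean = β/(α−1) = 30.4/9.6 = 3.167.
This is the posterior mode — the MAP estimate.

2.621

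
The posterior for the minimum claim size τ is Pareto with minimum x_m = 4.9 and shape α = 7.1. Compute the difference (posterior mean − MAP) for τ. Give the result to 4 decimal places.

0.8033

The Pareto density is strictly decreasing on [x_m, ∞), so the mode is x_m = 4.9000.
Mean = α·x_m/(α−1) = 7.1·4.9/6.1 = 5.7033.
Difference = 5.7033 − 4.9000 = 0.8033.
Mean > mode: the posterior has a right tail.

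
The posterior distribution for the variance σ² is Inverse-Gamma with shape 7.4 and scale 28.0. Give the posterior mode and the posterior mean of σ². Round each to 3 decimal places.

MAP = 3.333, posterior mean = 4.375

Mode = β/(α+1) = 28.0/8.4 = 3.333.
Mean = β/(α−1) = 28.0/6.4 = 4.375.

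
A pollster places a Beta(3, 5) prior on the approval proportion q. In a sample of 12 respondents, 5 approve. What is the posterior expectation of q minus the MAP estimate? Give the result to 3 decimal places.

Posterior: Beta(3+5, 5+7) = Beta(8, 12).
Mode = (8−1)/(8+12−2) = 7/18 = 0.389.
Mean = 8/(8+12) = 8/20 = 0.400.
Difference = 0.400 − 0.389 = 0.011.
Right-skewed posterior ⇒ mode < mean.

0.011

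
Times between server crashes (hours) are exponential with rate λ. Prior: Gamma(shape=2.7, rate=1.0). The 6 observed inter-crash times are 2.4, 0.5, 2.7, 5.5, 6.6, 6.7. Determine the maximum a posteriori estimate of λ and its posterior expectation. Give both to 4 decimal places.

Σ times = 24.4. Posterior: Gamma(shape = 2.7+6 = 8.7, rate = 1.0+24.4 = 25.4).
Mode = (α−1)/β = 7.7/25.4 = 0.3031.
Mean = α/β = 8.7/25.4 = 0.3425.

λ_MAP = 0.3031, E[λ|data] = 0.3425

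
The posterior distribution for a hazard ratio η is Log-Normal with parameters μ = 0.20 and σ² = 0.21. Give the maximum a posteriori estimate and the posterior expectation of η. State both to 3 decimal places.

Mode = exp(μ − σ²) = exp(-0.01) = 0.990.
Mean = exp(μ + σ²/2) = exp(0.305) = 1.357.
Mean > mode: the posterior has a right tail.

MAP: 0.990. Posterior mean: 1.357.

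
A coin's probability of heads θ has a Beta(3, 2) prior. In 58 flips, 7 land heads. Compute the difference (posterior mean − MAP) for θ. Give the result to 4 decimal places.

Posterior: Beta(3+7, 2+51) = Beta(10, 53).
Mode = (10−1)/(10+53−2) = 9/61 = 0.1475.
Mean = 10/(10+53) = 10/63 = 0.1587.
Difference = 0.1587 − 0.1475 = 0.0112.

0.0112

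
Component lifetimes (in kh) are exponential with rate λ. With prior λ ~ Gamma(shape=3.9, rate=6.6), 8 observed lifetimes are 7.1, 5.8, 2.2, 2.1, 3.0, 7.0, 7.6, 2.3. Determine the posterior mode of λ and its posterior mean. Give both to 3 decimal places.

posterior mode = 0.249, posterior mean = 0.272

Σ times = 37.1. Posterior: Gamma(shape = 3.9+8 = 11.9, rate = 6.6+37.1 = 43.7).
Mode = (α−1)/β = 10.9/43.7 = 0.249.
Mean = α/β = 11.9/43.7 = 0.272.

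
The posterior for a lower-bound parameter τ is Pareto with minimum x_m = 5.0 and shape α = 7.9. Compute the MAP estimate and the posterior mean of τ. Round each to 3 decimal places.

The Pareto density is strictly decreasing on [x_m, ∞), so the mode is x_m = 5.000.
Mean = α·x_m/(α−1) = 7.9·5.0/6.9 = 5.725.
Mean > mode: the posterior has a right tail.

MAP: 5.000. Posterior mean: 5.725.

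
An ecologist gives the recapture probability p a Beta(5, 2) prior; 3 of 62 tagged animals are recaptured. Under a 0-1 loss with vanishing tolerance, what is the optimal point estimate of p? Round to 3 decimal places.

Posterior: Beta(5+3, 2+59) = Beta(8, 61).
Mode = (8−1)/(8+61−2) = 7/67 = 0.104.
Mean = 8/(8+61) = 8/69 = 0.116.
This is the posterior mode — the MAP estimate.

0.104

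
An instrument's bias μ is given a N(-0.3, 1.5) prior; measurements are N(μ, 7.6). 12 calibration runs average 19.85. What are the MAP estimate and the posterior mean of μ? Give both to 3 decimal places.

Posterior for μ is Normal. Precision-weighted mean: (1/1.5·-0.3 + 12/7.6·19.85) / (1/1.5 + 12/7.6) = 13.868.
A Normal posterior is symmetric, so mode = mean.

MAP: 13.868. Posterior mean: 13.868.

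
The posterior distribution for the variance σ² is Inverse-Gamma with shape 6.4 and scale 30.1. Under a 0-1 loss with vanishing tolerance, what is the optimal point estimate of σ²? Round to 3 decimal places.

Mode = β/(α+1) = 30.1/7.4 = 4.068.
Mean = β/(α−1) = 30.1/5.4 = 5.574.
This is the posterior mode — the MAP estimate.

4.068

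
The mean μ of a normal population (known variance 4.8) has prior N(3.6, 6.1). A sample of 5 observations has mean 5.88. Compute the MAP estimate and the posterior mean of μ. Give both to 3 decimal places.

Posterior for μ is Normal. Precision-weighted mean: (1/6.1·3.6 + 5/4.8·5.88) / (1/6.1 + 5/4.8) = 5.570.
A Normal posterior is symmetric, so mode = mean.

MAP = 5.570, posterior mean = 5.570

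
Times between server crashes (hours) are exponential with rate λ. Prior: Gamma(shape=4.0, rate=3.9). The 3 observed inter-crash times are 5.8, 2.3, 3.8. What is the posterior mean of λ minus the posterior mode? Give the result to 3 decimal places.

Σ times = 11.9. Posterior: Gamma(shape = 4.0+3 = 7.0, rate = 3.9+11.9 = 15.8).
Mode = (α−1)/β = 6.0/15.8 = 0.380.
Mean = α/β = 7.0/15.8 = 0.443.
Difference = 0.443 − 0.380 = 0.063.

0.063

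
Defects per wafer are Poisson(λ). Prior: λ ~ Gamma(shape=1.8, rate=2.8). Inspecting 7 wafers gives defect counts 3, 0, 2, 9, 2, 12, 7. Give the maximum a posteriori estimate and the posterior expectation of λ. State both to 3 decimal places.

Σ counts = 35. Posterior: Gamma(shape = 1.8+35 = 36.8, rate = 2.8+7 = 9.8).
Mode = (α−1)/β = 35.8/9.8 = 3.653.
Mean = α/β = 36.8/9.8 = 3.755.
Right-skewed posterior ⇒ mode < mean.

MAP = 3.653, posterior mean = 3.755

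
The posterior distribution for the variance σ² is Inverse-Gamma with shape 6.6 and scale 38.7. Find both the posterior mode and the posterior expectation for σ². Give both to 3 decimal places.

MAP = 5.092; posterior mean = 6.911

Mode = β/(α+1) = 38.7/7.6 = 5.092.
Mean = β/(α−1) = 38.7/5.6 = 6.911.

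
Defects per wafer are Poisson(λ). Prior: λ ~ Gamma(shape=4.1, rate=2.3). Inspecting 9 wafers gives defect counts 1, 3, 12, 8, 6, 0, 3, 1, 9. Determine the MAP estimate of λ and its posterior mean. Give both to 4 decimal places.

MAP = 4.0796; posterior mean = 4.1681

Σ counts = 43. Posterior: Gamma(shape = 4.1+43 = 47.1, rate = 2.3+9 = 11.3).
Mode = (α−1)/β = 46.1/11.3 = 4.0796.
Mean = α/β = 47.1/11.3 = 4.1681.
The mean is pulled above the mode by the posterior's right skew.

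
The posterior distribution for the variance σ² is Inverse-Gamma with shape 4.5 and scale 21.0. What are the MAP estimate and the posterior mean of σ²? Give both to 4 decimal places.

σ²_MAP = 3.8182, E[σ²|data] = 6.0000

Mode = β/(α+1) = 21.0/5.5 = 3.8182.
Mean = β/(α−1) = 21.0/3.5 = 6.0000.
Right-skewed posterior ⇒ mode < mean.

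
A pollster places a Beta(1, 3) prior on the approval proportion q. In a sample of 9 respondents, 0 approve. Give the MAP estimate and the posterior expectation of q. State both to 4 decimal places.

Posterior: Beta(1+0, 3+9) = Beta(1, 12).
Since α = 1 ≤ 1 and β > 1, the Beta density is monotone decreasing on [0,1]; the mode is at 0.
Mean = 1/(1+12) = 0.0769.
The mean is pulled above the mode by the posterior's right skew.

MAP: 0.0000. Posterior mean: 0.0769.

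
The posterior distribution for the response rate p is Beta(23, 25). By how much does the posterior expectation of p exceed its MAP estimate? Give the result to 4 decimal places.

Mode = (23−1)/(23+25−2) = 22/46 = 0.4783.
Mean = 23/(23+25) = 23/48 = 0.4792.
Difference = 0.4792 − 0.4783 = 0.0009.

0.0009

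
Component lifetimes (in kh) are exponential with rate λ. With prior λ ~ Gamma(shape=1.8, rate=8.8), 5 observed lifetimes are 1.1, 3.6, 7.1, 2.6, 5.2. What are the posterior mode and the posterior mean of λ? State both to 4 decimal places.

Σ times = 19.6. Posterior: Gamma(shape = 1.8+5 = 6.8, rate = 8.8+19.6 = 28.4).
Mode = (α−1)/β = 5.8/28.4 = 0.2042.
Mean = α/β = 6.8/28.4 = 0.2394.
Right-skewed posterior ⇒ mode < mean.

MAP = 0.2042; posterior mean = 0.2394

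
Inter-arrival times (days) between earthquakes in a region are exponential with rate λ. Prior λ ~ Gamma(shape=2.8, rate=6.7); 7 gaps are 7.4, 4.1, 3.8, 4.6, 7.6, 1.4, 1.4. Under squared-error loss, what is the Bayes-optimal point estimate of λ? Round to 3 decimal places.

Σ times = 30.3. Posterior: Gamma(shape = 2.8+7 = 9.8, rate = 6.7+30.3 = 37.0).
Mode = (α−1)/β = 8.8/37.0 = 0.238.
Mean = α/β = 9.8/37.0 = 0.265.
Squared-error loss ⇒ the optimal estimator is the posterior mean.

0.265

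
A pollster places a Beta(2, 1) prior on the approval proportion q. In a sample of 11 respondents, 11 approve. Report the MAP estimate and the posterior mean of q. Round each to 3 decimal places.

Posterior: Beta(2+11, 1+0) = Beta(13, 1).
Since β = 1 ≤ 1 and α > 1, the Beta density is monotone increasing on [0,1]; the mode is at 1.
Mean = 13/(13+1) = 0.929.
Mode > mean: the posterior has a left tail.

MAP = 1.000; posterior mean = 0.929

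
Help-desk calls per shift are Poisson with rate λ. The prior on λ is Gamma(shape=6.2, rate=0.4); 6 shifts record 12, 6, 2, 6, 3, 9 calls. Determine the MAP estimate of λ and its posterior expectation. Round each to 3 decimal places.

Σ counts = 38. Posterior: Gamma(shape = 6.2+38 = 44.2, rate = 0.4+6 = 6.4).
Mode = (α−1)/β = 43.2/6.4 = 6.750.
Mean = α/β = 44.2/6.4 = 6.906.

λ_MAP = 6.750, E[λ|data] = 6.906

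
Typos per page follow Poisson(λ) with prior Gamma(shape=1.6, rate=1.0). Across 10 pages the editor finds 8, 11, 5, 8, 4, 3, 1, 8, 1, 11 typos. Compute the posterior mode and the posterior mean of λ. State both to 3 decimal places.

λ_MAP = 5.509, E[λ|data] = 5.600

Σ counts = 60. Posterior: Gamma(shape = 1.6+60 = 61.6, rate = 1.0+10 = 11.0).
Mode = (α−1)/β = 60.6/11.0 = 5.509.
Mean = α/β = 61.6/11.0 = 5.600.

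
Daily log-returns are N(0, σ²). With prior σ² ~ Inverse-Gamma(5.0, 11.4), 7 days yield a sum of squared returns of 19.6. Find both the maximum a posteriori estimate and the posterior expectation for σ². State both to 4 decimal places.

Posterior: Inverse-Gamma(shape = 5.0+7/2 = 8.5, scale = 11.4+19.6/2 = 21.2).
Mode = β/(α+1) = 21.2/9.5 = 2.2316.
Mean = β/(α−1) = 21.2/7.5 = 2.8267.
The posterior is right-skewed, so the mean exceeds the mode.

σ²_MAP = 2.2316, E[σ²|data] = 2.8267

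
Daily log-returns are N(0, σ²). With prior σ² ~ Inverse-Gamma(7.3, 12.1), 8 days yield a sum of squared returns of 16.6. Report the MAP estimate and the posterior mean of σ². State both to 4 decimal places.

MAP: 1.6585. Posterior mean: 1.9806.

Posterior: Inverse-Gamma(shape = 7.3+8/2 = 11.3, scale = 12.1+16.6/2 = 20.4).
Mode = β/(α+1) = 20.4/12.3 = 1.6585.
Mean = β/(α−1) = 20.4/10.3 = 1.9806.
Mean > mode: the posterior has a right tail.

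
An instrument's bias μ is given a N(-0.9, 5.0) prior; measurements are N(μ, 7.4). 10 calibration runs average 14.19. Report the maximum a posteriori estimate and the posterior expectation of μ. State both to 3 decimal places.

maximum a posteriori estimate = 12.245, posterior expectation = 12.245

Posterior for μ is Normal. Precision-weighted mean: (1/5.0·-0.9 + 10/7.4·14.19) / (1/5.0 + 10/7.4) = 12.245.
A Normal posterior is symmetric, so mode = mean.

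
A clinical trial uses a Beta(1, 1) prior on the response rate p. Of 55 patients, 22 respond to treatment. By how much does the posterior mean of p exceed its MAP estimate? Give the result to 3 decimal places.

Posterior: Beta(1+22, 1+33) = Beta(23, 34).
Mode = (23−1)/(23+34−2) = 22/55 = 0.400.
With a flat prior the MAP equals the MLE, 22/55.
Mean = 23/(23+34) = 23/57 = 0.404.
Difference = 0.404 − 0.400 = 0.004.
Mean > mode: the posterior has a right tail.

0.004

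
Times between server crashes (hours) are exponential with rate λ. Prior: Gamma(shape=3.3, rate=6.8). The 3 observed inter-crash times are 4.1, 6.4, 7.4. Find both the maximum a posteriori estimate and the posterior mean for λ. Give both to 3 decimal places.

λ_MAP = 0.215, E[λ|data] = 0.255

Σ times = 17.9. Posterior: Gamma(shape = 3.3+3 = 6.3, rate = 6.8+17.9 = 24.7).
Mode = (α−1)/β = 5.3/24.7 = 0.215.
Mean = α/β = 6.3/24.7 = 0.255.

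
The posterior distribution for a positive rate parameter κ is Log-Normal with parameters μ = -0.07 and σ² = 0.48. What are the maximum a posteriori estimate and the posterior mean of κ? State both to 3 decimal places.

Mode = exp(μ − σ²) = exp(-0.55) = 0.577.
Mean = exp(μ + σ²/2) = exp(0.170) = 1.185.
Right-skewed posterior ⇒ mode < mean.

MAP = 0.577; posterior mean = 1.185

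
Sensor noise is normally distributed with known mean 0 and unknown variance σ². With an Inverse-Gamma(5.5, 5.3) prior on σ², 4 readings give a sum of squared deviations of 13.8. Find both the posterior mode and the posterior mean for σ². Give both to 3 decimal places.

Posterior: Inverse-Gamma(shape = 5.5+4/2 = 7.5, scale = 5.3+13.8/2 = 12.2).
Mode = β/(α+1) = 12.2/8.5 = 1.435.
Mean = β/(α−1) = 12.2/6.5 = 1.877.
The posterior is right-skewed, so the mean exceeds the mode.

MAP = 1.435; posterior mean = 1.877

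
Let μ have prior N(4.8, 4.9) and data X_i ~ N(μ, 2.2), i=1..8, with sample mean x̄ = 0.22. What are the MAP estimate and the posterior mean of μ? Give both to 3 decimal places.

MAP = 0.463; posterior mean = 0.463

Posterior for μ is Normal. Precision-weighted mean: (1/4.9·4.8 + 8/2.2·0.22) / (1/4.9 + 8/2.2) = 0.463.
A Normal posterior is symmetric, so mode = mean.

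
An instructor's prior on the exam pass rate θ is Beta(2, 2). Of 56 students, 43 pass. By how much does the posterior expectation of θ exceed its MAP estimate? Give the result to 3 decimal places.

-0.009

Posterior: Beta(2+43, 2+13) = Beta(45, 15).
Mode = (45−1)/(45+15−2) = 44/58 = 0.759.
Mean = 45/(45+15) = 45/60 = 0.750.
Difference = 0.750 − 0.759 = -0.009.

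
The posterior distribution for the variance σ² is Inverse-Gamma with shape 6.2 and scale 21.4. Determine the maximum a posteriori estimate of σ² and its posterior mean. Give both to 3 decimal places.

maximum a posteriori estimate = 2.972, posterior mean = 4.115

Mode = β/(α+1) = 21.4/7.2 = 2.972.
Mean = β/(α−1) = 21.4/5.2 = 4.115.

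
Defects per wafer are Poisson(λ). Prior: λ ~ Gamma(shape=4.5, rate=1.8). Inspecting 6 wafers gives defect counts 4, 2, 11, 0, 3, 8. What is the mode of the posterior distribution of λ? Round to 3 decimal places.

Σ counts = 28. Posterior: Gamma(shape = 4.5+28 = 32.5, rate = 1.8+6 = 7.8).
Mode = (α−1)/β = 31.5/7.8 = 4.038.
Mean = α/β = 32.5/7.8 = 4.167.
This is the posterior mode — the MAP estimate.

4.038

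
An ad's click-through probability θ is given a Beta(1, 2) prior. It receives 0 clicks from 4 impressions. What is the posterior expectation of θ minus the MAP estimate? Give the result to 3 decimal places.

0.143

Posterior: Beta(1+0, 2+4) = Beta(1, 6).
Since α = 1 ≤ 1 and β > 1, the Beta density is monotone decreasing on [0,1]; the mode is at 0.
Mean = 1/(1+6) = 0.143.
Difference = 0.143 − 0.000 = 0.143.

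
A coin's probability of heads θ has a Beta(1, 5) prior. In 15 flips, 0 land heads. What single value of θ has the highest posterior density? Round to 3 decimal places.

Posterior: Beta(1+0, 5+15) = Beta(1, 20).
Since α = 1 ≤ 1 and β > 1, the Beta density is monotone decreasing on [0,1]; the mode is at 0.
Mean = 1/(1+20) = 0.048.
This is the posterior mode — the MAP estimate.

0.000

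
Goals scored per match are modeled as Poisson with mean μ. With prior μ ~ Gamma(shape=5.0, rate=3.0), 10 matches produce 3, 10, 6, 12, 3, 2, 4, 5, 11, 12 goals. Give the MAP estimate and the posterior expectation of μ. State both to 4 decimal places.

Σ counts = 68. Posterior: Gamma(shape = 5.0+68 = 73.0, rate = 3.0+10 = 13.0).
Mode = (α−1)/β = 72.0/13.0 = 5.5385.
Mean = α/β = 73.0/13.0 = 5.6154.

MAP: 5.5385. Posterior mean: 5.6154.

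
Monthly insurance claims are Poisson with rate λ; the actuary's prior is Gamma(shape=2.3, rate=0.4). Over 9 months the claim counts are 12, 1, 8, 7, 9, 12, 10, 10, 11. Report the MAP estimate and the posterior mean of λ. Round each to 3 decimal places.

Σ counts = 80. Posterior: Gamma(shape = 2.3+80 = 82.3, rate = 0.4+9 = 9.4).
Mode = (α−1)/β = 81.3/9.4 = 8.649.
Mean = α/β = 82.3/9.4 = 8.755.
Mean > mode: the posterior has a right tail.

λ_MAP = 8.649, E[λ|data] = 8.755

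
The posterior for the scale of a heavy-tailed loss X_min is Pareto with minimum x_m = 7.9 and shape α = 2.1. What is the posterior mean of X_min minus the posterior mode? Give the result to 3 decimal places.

7.182

The Pareto density is strictly decreasing on [x_m, ∞), so the mode is x_m = 7.900.
Mean = α·x_m/(α−1) = 2.1·7.9/1.1 = 15.082.
Difference = 15.082 − 7.900 = 7.182.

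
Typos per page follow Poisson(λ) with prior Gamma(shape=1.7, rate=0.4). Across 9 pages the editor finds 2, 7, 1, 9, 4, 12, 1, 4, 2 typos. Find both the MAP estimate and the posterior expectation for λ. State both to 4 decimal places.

Σ counts = 42. Posterior: Gamma(shape = 1.7+42 = 43.7, rate = 0.4+9 = 9.4).
Mode = (α−1)/β = 42.7/9.4 = 4.5426.
Mean = α/β = 43.7/9.4 = 4.6489.
Right-skewed posterior ⇒ mode < mean.

MAP = 4.5426; posterior mean = 4.6489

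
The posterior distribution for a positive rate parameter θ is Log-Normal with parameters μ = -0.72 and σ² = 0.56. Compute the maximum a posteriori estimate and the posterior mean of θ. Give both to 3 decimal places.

Mode = exp(μ − σ²) = exp(-1.28) = 0.278.
Mean = exp(μ + σ²/2) = exp(-0.440) = 0.644.

MAP = 0.278, posterior mean = 0.644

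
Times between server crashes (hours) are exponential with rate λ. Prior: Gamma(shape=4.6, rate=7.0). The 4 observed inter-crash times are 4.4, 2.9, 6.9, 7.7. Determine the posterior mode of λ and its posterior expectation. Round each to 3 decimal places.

posterior mode = 0.263, posterior expectation = 0.298

Σ times = 21.9. Posterior: Gamma(shape = 4.6+4 = 8.6, rate = 7.0+21.9 = 28.9).
Mode = (α−1)/β = 7.6/28.9 = 0.263.
Mean = α/β = 8.6/28.9 = 0.298.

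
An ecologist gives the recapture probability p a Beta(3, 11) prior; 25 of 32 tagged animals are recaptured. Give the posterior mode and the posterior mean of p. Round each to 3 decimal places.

Posterior: Beta(3+25, 11+7) = Beta(28, 18).
Mode = (28−1)/(28+18−2) = 27/44 = 0.614.
Mean = 28/(28+18) = 28/46 = 0.609.

p_MAP = 0.614, E[p|data] = 0.609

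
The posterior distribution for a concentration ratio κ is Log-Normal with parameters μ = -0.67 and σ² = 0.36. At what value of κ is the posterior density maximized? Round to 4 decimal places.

Mode = exp(μ − σ²) = exp(-1.03) = 0.3570.
Mean = exp(μ + σ²/2) = exp(-0.490) = 0.6126.
This is the posterior mode — the MAP estimate.

0.3570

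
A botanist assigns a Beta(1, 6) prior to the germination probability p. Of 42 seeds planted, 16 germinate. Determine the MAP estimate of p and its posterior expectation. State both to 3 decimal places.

Posterior: Beta(1+16, 6+26) = Beta(17, 32).
Mode = (17−1)/(17+32−2) = 16/47 = 0.340.
Mean = 17/(17+32) = 17/49 = 0.347.
The posterior is right-skewed, so the mean exceeds the mode.

p_MAP = 0.340, E[p|data] = 0.347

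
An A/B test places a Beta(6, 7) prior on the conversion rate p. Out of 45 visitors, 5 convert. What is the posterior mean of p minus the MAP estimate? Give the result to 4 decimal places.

0.0111

Posterior: Beta(6+5, 7+40) = Beta(11, 47).
Mode = (11−1)/(11+47−2) = 10/56 = 0.1786.
Mean = 11/(11+47) = 11/58 = 0.1897.
Difference = 0.1897 − 0.1786 = 0.0111.
Right-skewed posterior ⇒ mode < mean.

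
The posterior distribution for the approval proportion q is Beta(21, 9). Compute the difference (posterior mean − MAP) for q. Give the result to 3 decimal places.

Mode = (21−1)/(21+9−2) = 20/28 = 0.714.
Mean = 21/(21+9) = 21/30 = 0.700.
Difference = 0.700 − 0.714 = -0.014.
Mode > mean: the posterior has a left tail.

-0.014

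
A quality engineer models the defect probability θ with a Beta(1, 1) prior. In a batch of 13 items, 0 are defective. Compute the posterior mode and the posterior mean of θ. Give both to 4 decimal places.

MAP = 0.0000, posterior mean = 0.0667

Posterior: Beta(1+0, 1+13) = Beta(1, 14).
Since α = 1 ≤ 1 and β > 1, the Beta density is monotone decreasing on [0,1]; the mode is at 0.
Mean = 1/(1+14) = 0.0667.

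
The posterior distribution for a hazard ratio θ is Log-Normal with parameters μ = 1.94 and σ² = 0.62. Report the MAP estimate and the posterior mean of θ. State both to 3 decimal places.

MAP estimate = 3.743, posterior mean = 9.488

Mode = exp(μ − σ²) = exp(1.32) = 3.743.
Mean = exp(μ + σ²/2) = exp(2.250) = 9.488.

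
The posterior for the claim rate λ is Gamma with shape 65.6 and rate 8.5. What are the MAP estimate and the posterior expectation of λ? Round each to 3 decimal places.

Mode = (α−1)/β = 64.6/8.5 = 7.600.
Mean = α/β = 65.6/8.5 = 7.718.

MAP = 7.600, posterior mean = 7.718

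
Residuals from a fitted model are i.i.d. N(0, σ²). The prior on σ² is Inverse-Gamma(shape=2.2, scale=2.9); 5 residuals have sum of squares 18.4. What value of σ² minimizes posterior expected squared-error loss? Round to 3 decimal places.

Posterior: Inverse-Gamma(shape = 2.2+5/2 = 4.7, scale = 2.9+18.4/2 = 12.1).
Mode = β/(α+1) = 12.1/5.7 = 2.123.
Mean = β/(α−1) = 12.1/3.7 = 3.270.
Squared-error loss ⇒ the optimal estimator is the posterior mean.

3.270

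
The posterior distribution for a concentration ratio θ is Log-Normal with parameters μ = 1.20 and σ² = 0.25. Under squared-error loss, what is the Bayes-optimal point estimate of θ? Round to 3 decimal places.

3.762

Mode = exp(μ − σ²) = exp(0.95) = 2.586.
Mean = exp(μ + σ²/2) = exp(1.325) = 3.762.
Squared-error loss ⇒ the optimal estimator is the posterior mean.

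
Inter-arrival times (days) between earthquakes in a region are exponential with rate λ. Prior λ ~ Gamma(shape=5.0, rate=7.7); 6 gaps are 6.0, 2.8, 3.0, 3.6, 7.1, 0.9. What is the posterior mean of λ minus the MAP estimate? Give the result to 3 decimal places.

Σ times = 23.4. Posterior: Gamma(shape = 5.0+6 = 11.0, rate = 7.7+23.4 = 31.1).
Mode = (α−1)/β = 10.0/31.1 = 0.322.
Mean = α/β = 11.0/31.1 = 0.354.
Difference = 0.354 − 0.322 = 0.032.

0.032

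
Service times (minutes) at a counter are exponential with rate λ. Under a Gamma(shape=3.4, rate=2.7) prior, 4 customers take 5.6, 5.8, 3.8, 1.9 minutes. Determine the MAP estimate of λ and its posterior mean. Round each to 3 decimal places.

λ_MAP = 0.323, E[λ|data] = 0.374

Σ times = 17.1. Posterior: Gamma(shape = 3.4+4 = 7.4, rate = 2.7+17.1 = 19.8).
Mode = (α−1)/β = 6.4/19.8 = 0.323.
Mean = α/β = 7.4/19.8 = 0.374.
Mean > mode: the posterior has a right tail.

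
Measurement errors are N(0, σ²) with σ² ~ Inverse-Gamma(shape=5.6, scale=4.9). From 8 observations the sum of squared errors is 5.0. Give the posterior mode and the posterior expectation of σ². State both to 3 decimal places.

MAP = 0.698, posterior mean = 0.860

Posterior: Inverse-Gamma(shape = 5.6+8/2 = 9.6, scale = 4.9+5.0/2 = 7.4).
Mode = β/(α+1) = 7.4/10.6 = 0.698.
Mean = β/(α−1) = 7.4/8.6 = 0.860.
Right-skewed posterior ⇒ mode < mean.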